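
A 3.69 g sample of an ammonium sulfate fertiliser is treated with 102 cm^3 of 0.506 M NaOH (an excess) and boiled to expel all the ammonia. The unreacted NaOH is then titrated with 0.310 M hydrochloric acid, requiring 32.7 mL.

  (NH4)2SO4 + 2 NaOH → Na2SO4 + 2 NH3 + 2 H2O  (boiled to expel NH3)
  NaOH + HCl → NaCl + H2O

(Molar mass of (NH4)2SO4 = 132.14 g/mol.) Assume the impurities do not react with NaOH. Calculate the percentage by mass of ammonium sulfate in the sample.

74.3 %

n(NaOH) added = 0.102 × 0.506 = 0.0516 mol
n(HCl) used in back-titration = 0.0327 × 0.310 = 0.0101 mol
n(NaOH) left over = 0.0101 mol (1:1 ratio)
n(NaOH) consumed by analyte = 0.0516 − 0.0101 = 0.0415 mol
From the 1:2 ratio, n((NH4)2SO4) = 1/2 × 0.0415 = 0.0207 mol
mass of (NH4)2SO4 = 0.0207 × 132.14 = 2.74 g
% (NH4)2SO4 = 2.74 / 3.69 × 100 = 74.3 %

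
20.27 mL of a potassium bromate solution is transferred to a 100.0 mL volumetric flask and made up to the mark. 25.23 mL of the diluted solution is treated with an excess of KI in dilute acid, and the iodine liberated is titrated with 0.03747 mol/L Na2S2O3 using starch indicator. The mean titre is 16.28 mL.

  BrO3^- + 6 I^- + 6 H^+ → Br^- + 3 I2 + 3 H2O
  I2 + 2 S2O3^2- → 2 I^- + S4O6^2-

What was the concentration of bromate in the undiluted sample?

n(S2O3^2-) = 0.01628 × 0.03747 = 6.100 × 10^-4 mol
n(I2) = n(S2O3^2-)/2 = 3.050 × 10^-4 mol
From the 1:3 ratio, n(BrO3^-) in the aliquot = 1/3 × 3.050 × 10^-4 = 1.017 × 10^-4 mol
[BrO3^-]_dilute = 1.017 × 10^-4 / 0.02523 = 0.004030 mol/L
[BrO3^-]_original = 0.004030 × 100.0/20.27 = 0.01988 mol/L

0.01988 mol/L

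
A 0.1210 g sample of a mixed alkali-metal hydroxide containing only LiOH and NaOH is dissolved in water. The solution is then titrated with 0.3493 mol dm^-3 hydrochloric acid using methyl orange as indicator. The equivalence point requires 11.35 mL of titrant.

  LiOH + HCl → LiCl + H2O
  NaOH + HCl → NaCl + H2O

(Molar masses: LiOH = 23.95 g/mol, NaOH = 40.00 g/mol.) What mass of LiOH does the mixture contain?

n(HCl) = 0.01135 × 0.3493 = 3.965 × 10^-3 mol
Let x = n(LiOH), y = n(NaOH).
Titrant: 1x + 1y = 3.965 × 10^-3;  mass: 23.95x + 40.00y = 0.1210
Solving, x = 2.342 × 10^-3 mol, y = 1.623 × 10^-3 mol
mass of LiOH = 2.342 × 10^-3 × 23.95 = 0.05608 g

0.05608 g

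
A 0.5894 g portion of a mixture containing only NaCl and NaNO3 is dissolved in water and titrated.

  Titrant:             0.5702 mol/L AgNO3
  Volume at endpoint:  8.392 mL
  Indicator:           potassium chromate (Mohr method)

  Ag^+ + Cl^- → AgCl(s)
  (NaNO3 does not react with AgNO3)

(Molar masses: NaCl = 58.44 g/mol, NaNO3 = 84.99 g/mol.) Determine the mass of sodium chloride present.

n(AgNO3) = 0.008392 × 0.5702 = 4.785 × 10^-3 mol
Let x = n(NaCl), y = n(NaNO3).
Titrant: 1x = 4.785 × 10^-3;  mass: 58.44x + 84.99y = 0.5894
Solving, x = 4.785 × 10^-3 mol, y = 3.645 × 10^-3 mol
mass of NaCl = 4.785 × 10^-3 × 58.44 = 0.2796 g

0.2796 g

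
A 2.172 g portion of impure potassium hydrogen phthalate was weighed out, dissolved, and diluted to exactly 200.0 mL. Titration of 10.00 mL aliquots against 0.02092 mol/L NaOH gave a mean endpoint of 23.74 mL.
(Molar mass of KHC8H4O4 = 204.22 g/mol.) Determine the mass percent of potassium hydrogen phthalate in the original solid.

93.39 %

KHC8H4O4 + NaOH → KNaC8H4O4 + H2O
n(NaOH) per titration = 0.02374 × 0.02092 = 4.966 × 10^-4 mol
n(KHC8H4O4) in each aliquot = 4.966 × 10^-4 mol (1:1 ratio)
n(KHC8H4O4) in the whole flask = 4.966 × 10^-4 × 200.0/10.00 = 9.933 × 10^-3 mol
mass of KHC8H4O4 = 9.933 × 10^-3 × 204.22 = 2.028 g
% KHC8H4O4 = 2.028 / 2.172 × 100 = 93.39 %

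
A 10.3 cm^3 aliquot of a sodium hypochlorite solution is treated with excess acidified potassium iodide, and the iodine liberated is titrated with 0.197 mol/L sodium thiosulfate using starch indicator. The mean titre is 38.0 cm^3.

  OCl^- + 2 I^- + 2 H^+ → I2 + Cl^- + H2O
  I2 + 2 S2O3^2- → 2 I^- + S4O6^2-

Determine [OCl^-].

0.363 mol/L

n(S2O3^2-) = 0.0380 × 0.197 = 7.49 × 10^-3 mol
n(I2) = n(S2O3^2-)/2 = 3.74 × 10^-3 mol
n(OCl^-) in the aliquot = 3.74 × 10^-3 mol (1:1 ratio)
[OCl^-] = 3.74 × 10^-3 / 0.0103 = 0.363 mol/L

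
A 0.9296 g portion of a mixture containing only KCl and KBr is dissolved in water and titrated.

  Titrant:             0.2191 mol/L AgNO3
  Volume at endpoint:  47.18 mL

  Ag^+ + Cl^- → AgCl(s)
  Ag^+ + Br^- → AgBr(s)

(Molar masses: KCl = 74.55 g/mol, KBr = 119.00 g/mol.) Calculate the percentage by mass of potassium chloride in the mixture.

54.22 %

n(AgNO3) = 0.04718 × 0.2191 = 0.01034 mol
Let x = n(KCl), y = n(KBr).
Titrant: 1x + 1y = 0.01034;  mass: 74.55x + 119.00y = 0.9296
Solving, x = 6.761 × 10^-3 mol, y = 3.576 × 10^-3 mol
mass of KCl = 6.761 × 10^-3 × 74.55 = 0.5040 g
% KCl = 0.5040 / 0.9296 × 100 = 54.22 %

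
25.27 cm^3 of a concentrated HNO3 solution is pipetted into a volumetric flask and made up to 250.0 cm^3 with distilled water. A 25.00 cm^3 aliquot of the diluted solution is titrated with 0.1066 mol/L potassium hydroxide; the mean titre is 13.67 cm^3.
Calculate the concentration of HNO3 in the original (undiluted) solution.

HNO3 + KOH → KNO3 + H2O
n(KOH) = 0.01367 × 0.1066 = 1.457 × 10^-3 mol
n(HNO3) in the aliquot = 1.457 × 10^-3 mol (1:1 ratio)
[HNO3]_dilute = 1.457 × 10^-3 / 0.02500 = 0.05829 mol/L
Dilution factor = 250.0 / 25.27 = 9.893
[HNO3]_stock = 0.05829 × 9.893 = 0.5767 mol/L

0.5767 mol/L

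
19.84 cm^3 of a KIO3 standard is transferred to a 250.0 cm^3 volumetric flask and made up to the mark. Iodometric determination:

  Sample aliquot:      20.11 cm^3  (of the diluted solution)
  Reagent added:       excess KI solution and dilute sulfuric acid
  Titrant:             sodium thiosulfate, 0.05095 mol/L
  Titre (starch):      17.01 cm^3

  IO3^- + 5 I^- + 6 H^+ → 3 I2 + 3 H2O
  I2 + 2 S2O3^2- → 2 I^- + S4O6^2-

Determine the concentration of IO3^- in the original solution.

0.09051 mol/L

n(S2O3^2-) = 0.01701 × 0.05095 = 8.667 × 10^-4 mol
n(I2) = n(S2O3^2-)/2 = 4.333 × 10^-4 mol
From the 1:3 ratio, n(IO3^-) in the aliquot = 1/3 × 4.333 × 10^-4 = 1.444 × 10^-4 mol
[IO3^-]_dilute = 1.444 × 10^-4 / 0.02011 = 0.007183 mol/L
[IO3^-]_original = 0.007183 × 250.0/19.84 = 0.09051 mol/L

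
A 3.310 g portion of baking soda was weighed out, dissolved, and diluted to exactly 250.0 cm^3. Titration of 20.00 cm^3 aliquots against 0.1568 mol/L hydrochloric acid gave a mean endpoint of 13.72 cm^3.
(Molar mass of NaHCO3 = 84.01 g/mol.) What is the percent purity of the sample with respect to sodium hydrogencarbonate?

NaHCO3 + HCl → NaCl + H2O + CO2
n(HCl) per titration = 0.01372 × 0.1568 = 2.151 × 10^-3 mol
n(NaHCO3) in each aliquot = 2.151 × 10^-3 mol (1:1 ratio)
n(NaHCO3) in the whole flask = 2.151 × 10^-3 × 250.0/20.00 = 0.02689 mol
mass of NaHCO3 = 0.02689 × 84.01 = 2.259 g
% NaHCO3 = 2.259 / 3.310 × 100 = 68.25 %

68.25 %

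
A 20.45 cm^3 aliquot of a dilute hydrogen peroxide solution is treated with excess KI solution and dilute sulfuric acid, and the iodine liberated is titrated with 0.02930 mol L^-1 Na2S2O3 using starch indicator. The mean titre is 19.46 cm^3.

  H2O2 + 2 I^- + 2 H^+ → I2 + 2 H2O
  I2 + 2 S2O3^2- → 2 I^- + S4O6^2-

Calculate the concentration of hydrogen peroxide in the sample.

n(S2O3^2-) = 0.01946 × 0.02930 = 5.702 × 10^-4 mol
n(I2) = n(S2O3^2-)/2 = 2.851 × 10^-4 mol
n(H2O2) in the aliquot = 2.851 × 10^-4 mol (1:1 ratio)
[H2O2] = 2.851 × 10^-4 / 0.02045 = 0.01394 mol/L

0.01394 mol/L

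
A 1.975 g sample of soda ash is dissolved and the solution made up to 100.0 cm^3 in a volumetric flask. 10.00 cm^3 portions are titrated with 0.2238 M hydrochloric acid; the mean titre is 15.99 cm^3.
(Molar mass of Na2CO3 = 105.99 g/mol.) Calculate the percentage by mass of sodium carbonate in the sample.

Na2CO3 + 2 HCl → 2 NaCl + H2O + CO2
n(HCl) per titration = 0.01599 × 0.2238 = 3.579 × 10^-3 mol
From the 1:2 ratio, n(Na2CO3) in each aliquot = 1/2 × 3.579 × 10^-3 = 1.789 × 10^-3 mol
n(Na2CO3) in the whole flask = 1.789 × 10^-3 × 100.0/10.00 = 0.01789 mol
mass of Na2CO3 = 0.01789 × 105.99 = 1.896 g
% Na2CO3 = 1.896 / 1.975 × 100 = 96.02 %

96.02 %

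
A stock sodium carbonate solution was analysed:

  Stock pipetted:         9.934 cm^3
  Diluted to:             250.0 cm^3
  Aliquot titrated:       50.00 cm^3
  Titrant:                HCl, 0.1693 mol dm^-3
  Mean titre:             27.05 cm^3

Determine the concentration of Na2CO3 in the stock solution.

Na2CO3 + 2 HCl → 2 NaCl + H2O + CO2
n(HCl) = 0.02705 × 0.1693 = 4.580 × 10^-3 mol
From the 1:2 ratio, n(Na2CO3) in the aliquot = 1/2 × 4.580 × 10^-3 = 2.290 × 10^-3 mol
[Na2CO3]_dilute = 2.290 × 10^-3 / 0.05000 = 0.04580 mol/L
Dilution factor = 250.0 / 9.934 = 25.17
[Na2CO3]_stock = 0.04580 × 25.17 = 1.152 mol/L

1.152 mol/L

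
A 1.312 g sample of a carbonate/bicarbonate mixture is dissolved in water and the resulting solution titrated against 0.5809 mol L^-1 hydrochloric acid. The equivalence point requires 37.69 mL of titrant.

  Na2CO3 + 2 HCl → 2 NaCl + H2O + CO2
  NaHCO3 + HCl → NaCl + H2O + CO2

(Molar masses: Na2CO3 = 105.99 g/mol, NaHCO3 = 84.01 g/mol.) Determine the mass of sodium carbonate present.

0.9010 g

n(HCl) = 0.03769 × 0.5809 = 0.02189 mol
Let x = n(Na2CO3), y = n(NaHCO3).
Titrant: 2x + 1y = 0.02189;  mass: 105.99x + 84.01y = 1.312
Solving, x = 8.501 × 10^-3 mol, y = 4.892 × 10^-3 mol
mass of Na2CO3 = 8.501 × 10^-3 × 105.99 = 0.9010 g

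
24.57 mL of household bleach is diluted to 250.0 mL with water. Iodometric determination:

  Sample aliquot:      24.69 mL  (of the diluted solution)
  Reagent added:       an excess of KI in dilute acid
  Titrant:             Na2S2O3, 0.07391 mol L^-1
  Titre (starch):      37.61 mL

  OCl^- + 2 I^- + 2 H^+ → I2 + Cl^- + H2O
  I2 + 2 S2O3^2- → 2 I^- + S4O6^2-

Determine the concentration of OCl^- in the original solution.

0.5728 mol/L

n(S2O3^2-) = 0.03761 × 0.07391 = 2.780 × 10^-3 mol
n(I2) = n(S2O3^2-)/2 = 1.390 × 10^-3 mol
n(OCl^-) in the aliquot = 1.390 × 10^-3 mol (1:1 ratio)
[OCl^-]_dilute = 1.390 × 10^-3 / 0.02469 = 0.05629 mol/L
[OCl^-]_original = 0.05629 × 250.0/24.57 = 0.5728 mol/L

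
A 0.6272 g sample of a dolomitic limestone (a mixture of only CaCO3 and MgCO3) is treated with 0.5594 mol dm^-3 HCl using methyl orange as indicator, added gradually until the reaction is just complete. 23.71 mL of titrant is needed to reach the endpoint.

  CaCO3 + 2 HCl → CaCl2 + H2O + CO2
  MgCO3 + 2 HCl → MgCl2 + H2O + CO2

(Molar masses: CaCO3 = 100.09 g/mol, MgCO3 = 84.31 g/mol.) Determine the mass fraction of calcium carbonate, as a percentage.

68.85 %

n(HCl) = 0.02371 × 0.5594 = 0.01326 mol
Let x = n(CaCO3), y = n(MgCO3).
Titrant: 2x + 2y = 0.01326;  mass: 100.09x + 84.31y = 0.6272
Solving, x = 4.314 × 10^-3 mol, y = 2.317 × 10^-3 mol
mass of CaCO3 = 4.314 × 10^-3 × 100.09 = 0.4318 g
% CaCO3 = 0.4318 / 0.6272 × 100 = 68.85 %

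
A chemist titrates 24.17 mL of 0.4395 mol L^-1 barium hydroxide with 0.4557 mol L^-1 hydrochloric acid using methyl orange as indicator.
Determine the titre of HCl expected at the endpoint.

46.62 mL

Ba(OH)2 + 2 HCl → BaCl2 + 2 H2O
n(Ba(OH)2) = 0.02417 L × 0.4395 mol/L = 0.01062 mol
From the 2:1 stoichiometry, n(HCl) = 2/1 × 0.01062 = 0.02125 mol
V(HCl) = 0.02125 mol / 0.4557 mol/L = 0.04662 L = 46.62 mL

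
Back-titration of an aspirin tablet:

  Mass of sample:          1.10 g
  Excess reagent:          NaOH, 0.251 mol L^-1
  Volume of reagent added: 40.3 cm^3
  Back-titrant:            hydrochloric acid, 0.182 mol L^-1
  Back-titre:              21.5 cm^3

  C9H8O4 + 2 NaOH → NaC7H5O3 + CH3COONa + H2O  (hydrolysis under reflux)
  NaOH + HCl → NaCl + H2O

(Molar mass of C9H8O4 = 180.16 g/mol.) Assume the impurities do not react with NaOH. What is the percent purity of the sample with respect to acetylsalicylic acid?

n(NaOH) added = 0.0403 × 0.251 = 0.0101 mol
n(HCl) used in back-titration = 0.0215 × 0.182 = 3.91 × 10^-3 mol
n(NaOH) left over = 3.91 × 10^-3 mol (1:1 ratio)
n(NaOH) consumed by analyte = 0.0101 − 3.91 × 10^-3 = 6.20 × 10^-3 mol
From the 1:2 ratio, n(C9H8O4) = 1/2 × 6.20 × 10^-3 = 3.10 × 10^-3 mol
mass of C9H8O4 = 3.10 × 10^-3 × 180.16 = 0.559 g
% C9H8O4 = 0.559 / 1.10 × 100 = 50.8 %

50.8 %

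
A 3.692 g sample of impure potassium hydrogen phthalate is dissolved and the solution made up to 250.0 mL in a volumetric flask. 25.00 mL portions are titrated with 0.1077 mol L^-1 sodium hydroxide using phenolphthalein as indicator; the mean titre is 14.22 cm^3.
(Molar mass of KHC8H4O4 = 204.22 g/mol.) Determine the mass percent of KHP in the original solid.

KHC8H4O4 + NaOH → KNaC8H4O4 + H2O
n(NaOH) per titration = 0.01422 × 0.1077 = 1.531 × 10^-3 mol
n(KHC8H4O4) in each aliquot = 1.531 × 10^-3 mol (1:1 ratio)
n(KHC8H4O4) in the whole flask = 1.531 × 10^-3 × 250.0/25.00 = 0.01531 mol
mass of KHC8H4O4 = 0.01531 × 204.22 = 3.128 g
% KHC8H4O4 = 3.128 / 3.692 × 100 = 84.71 %

84.71 %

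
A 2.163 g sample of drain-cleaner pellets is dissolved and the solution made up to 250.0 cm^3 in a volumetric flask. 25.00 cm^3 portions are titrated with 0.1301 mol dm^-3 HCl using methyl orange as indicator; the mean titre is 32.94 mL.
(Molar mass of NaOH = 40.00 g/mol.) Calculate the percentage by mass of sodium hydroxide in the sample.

79.25 %

NaOH + HCl → NaCl + H2O
n(HCl) per titration = 0.03294 × 0.1301 = 4.285 × 10^-3 mol
n(NaOH) in each aliquot = 4.285 × 10^-3 mol (1:1 ratio)
n(NaOH) in the whole flask = 4.285 × 10^-3 × 250.0/25.00 = 0.04285 mol
mass of NaOH = 0.04285 × 40.00 = 1.714 g
% NaOH = 1.714 / 2.163 × 100 = 79.25 %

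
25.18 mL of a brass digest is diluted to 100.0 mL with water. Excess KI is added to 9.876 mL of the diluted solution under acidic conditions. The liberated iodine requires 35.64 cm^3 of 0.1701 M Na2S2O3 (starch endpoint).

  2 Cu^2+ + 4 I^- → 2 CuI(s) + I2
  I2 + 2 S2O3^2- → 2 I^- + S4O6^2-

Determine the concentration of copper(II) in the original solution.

2.438 M

n(S2O3^2-) = 0.03564 × 0.1701 = 6.062 × 10^-3 mol
n(I2) = n(S2O3^2-)/2 = 3.031 × 10^-3 mol
From the 2:1 ratio, n(Cu2+) in the aliquot = 2/1 × 3.031 × 10^-3 = 6.062 × 10^-3 mol
[Cu2+]_dilute = 6.062 × 10^-3 / 0.009876 = 0.6138 mol/L
[Cu2+]_original = 0.6138 × 100.0/25.18 = 2.438 mol/L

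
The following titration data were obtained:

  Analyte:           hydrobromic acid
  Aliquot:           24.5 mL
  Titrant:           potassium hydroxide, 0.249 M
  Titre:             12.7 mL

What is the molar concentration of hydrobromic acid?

0.129 M

HBr + KOH → KBr + H2O
n(KOH) = 0.0127 L × 0.249 mol/L = 3.16 × 10^-3 mol
n(HBr) = 3.16 × 10^-3 mol (1:1 mole ratio)
[HBr] = 3.16 × 10^-3 mol / 0.0245 L = 0.129 mol/L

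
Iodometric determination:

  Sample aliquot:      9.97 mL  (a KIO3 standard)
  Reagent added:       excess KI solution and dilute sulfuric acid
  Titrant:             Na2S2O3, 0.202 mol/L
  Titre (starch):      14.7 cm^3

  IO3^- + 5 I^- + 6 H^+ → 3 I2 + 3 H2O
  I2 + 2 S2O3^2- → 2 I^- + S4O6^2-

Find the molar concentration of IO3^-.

0.0496 mol/L

n(S2O3^2-) = 0.0147 × 0.202 = 2.97 × 10^-3 mol
n(I2) = n(S2O3^2-)/2 = 1.48 × 10^-3 mol
From the 1:3 ratio, n(IO3^-) in the aliquot = 1/3 × 1.48 × 10^-3 = 4.95 × 10^-4 mol
[IO3^-] = 4.95 × 10^-4 / 0.00997 = 0.0496 mol/L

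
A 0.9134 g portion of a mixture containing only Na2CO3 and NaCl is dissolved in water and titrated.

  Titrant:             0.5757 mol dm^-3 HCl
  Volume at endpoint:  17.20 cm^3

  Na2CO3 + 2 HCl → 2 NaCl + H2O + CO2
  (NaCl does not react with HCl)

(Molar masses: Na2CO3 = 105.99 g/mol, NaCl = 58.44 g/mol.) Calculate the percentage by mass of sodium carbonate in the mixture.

n(HCl) = 0.01720 × 0.5757 = 9.902 × 10^-3 mol
Let x = n(Na2CO3), y = n(NaCl).
Titrant: 2x = 9.902 × 10^-3;  mass: 105.99x + 58.44y = 0.9134
Solving, x = 4.951 × 10^-3 mol, y = 6.650 × 10^-3 mol
mass of Na2CO3 = 4.951 × 10^-3 × 105.99 = 0.5248 g
% Na2CO3 = 0.5248 / 0.9134 × 100 = 57.45 %

57.45 %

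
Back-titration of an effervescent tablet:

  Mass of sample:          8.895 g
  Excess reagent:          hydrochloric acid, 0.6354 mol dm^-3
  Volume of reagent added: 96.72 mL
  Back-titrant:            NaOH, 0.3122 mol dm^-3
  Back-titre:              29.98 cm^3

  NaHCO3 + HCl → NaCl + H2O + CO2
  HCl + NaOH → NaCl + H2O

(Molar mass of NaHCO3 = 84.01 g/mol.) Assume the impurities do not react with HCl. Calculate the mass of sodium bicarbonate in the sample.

4.377 g

n(HCl) added = 0.09672 × 0.6354 = 0.06146 mol
n(NaOH) used in back-titration = 0.02998 × 0.3122 = 9.360 × 10^-3 mol
n(HCl) left over = 9.360 × 10^-3 mol (1:1 ratio)
n(HCl) consumed by analyte = 0.06146 − 9.360 × 10^-3 = 0.05210 mol
n(NaHCO3) = 0.05210 mol (1:1 ratio)
mass of NaHCO3 = 0.05210 × 84.01 = 4.377 g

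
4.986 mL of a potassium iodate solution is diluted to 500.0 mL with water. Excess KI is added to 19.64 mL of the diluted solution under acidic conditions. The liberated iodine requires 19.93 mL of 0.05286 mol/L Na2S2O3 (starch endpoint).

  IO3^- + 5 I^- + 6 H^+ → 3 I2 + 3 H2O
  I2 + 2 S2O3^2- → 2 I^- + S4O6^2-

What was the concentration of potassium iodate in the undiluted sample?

n(S2O3^2-) = 0.01993 × 0.05286 = 1.053 × 10^-3 mol
n(I2) = n(S2O3^2-)/2 = 5.267 × 10^-4 mol
From the 1:3 ratio, n(IO3^-) in the aliquot = 1/3 × 5.267 × 10^-4 = 1.756 × 10^-4 mol
[IO3^-]_dilute = 1.756 × 10^-4 / 0.01964 = 0.008940 mol/L
[IO3^-]_original = 0.008940 × 500.0/4.986 = 0.8965 mol/L

0.8965 mol/L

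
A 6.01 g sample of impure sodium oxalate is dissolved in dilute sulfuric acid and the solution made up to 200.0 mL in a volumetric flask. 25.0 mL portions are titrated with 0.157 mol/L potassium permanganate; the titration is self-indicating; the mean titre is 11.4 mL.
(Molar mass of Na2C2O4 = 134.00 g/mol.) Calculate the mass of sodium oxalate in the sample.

4.80 g

2 MnO4^- + 5 C2O4^2- + 16 H^+ → 2 Mn^2+ + 10 CO2 + 8 H2O
n(KMnO4) per titration = 0.0114 × 0.157 = 1.79 × 10^-3 mol
From the 5:2 ratio, n(Na2C2O4) in each aliquot = 5/2 × 1.79 × 10^-3 = 4.47 × 10^-3 mol
n(Na2C2O4) in the whole flask = 4.47 × 10^-3 × 200.0/25.0 = 0.0358 mol
mass of Na2C2O4 = 0.0358 × 134.00 = 4.80 g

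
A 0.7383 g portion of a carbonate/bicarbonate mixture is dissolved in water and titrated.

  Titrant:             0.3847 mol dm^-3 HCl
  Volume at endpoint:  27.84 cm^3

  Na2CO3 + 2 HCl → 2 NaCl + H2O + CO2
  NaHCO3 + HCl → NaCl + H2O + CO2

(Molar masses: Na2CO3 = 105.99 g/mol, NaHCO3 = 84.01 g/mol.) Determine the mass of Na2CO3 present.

n(HCl) = 0.02784 × 0.3847 = 0.01071 mol
Let x = n(Na2CO3), y = n(NaHCO3).
Titrant: 2x + 1y = 0.01071;  mass: 105.99x + 84.01y = 0.7383
Solving, x = 2.603 × 10^-3 mol, y = 5.504 × 10^-3 mol
mass of Na2CO3 = 2.603 × 10^-3 × 105.99 = 0.2759 g

0.2759 g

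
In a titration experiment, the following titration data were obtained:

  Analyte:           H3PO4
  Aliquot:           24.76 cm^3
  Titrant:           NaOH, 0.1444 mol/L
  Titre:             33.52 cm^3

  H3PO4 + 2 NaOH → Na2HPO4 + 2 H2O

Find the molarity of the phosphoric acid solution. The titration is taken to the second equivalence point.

n(NaOH) = 0.03352 L × 0.1444 mol/L = 4.840 × 10^-3 mol
From the 1:2 mole ratio, n(H3PO4) = 1/2 × 4.840 × 10^-3 = 2.420 × 10^-3 mol
[H3PO4] = 2.420 × 10^-3 mol / 0.02476 L = 0.09774 mol/L

0.09774 mol/L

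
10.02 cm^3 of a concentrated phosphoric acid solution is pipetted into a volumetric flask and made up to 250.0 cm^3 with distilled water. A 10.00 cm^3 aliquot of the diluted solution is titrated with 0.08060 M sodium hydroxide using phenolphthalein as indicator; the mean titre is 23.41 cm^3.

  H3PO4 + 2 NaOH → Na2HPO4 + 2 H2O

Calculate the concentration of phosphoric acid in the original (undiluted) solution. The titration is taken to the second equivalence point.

2.354 M

n(NaOH) = 0.02341 × 0.08060 = 1.887 × 10^-3 mol
From the 1:2 ratio, n(H3PO4) in the aliquot = 1/2 × 1.887 × 10^-3 = 9.434 × 10^-4 mol
[H3PO4]_dilute = 9.434 × 10^-4 / 0.01000 = 0.09434 mol/L
Dilution factor = 250.0 / 10.02 = 24.95
[H3PO4]_stock = 0.09434 × 24.95 = 2.354 mol/L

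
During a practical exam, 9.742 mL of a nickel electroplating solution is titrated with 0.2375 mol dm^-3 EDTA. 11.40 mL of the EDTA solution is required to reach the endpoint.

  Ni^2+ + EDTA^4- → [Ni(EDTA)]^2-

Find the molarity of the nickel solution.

0.2779 mol/L

n(EDTA) = 0.01140 L × 0.2375 mol/L = 2.707 × 10^-3 mol
n(Ni2+) = 2.707 × 10^-3 mol (1:1 mole ratio)
[Ni2+] = 2.707 × 10^-3 mol / 0.009742 L = 0.2779 mol/L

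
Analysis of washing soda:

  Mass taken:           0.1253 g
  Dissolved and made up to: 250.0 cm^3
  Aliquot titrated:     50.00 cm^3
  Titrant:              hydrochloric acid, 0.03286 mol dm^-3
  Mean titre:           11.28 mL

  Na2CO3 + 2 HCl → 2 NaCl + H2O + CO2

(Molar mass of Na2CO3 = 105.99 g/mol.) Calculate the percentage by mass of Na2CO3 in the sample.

n(HCl) per titration = 0.01128 × 0.03286 = 3.707 × 10^-4 mol
From the 1:2 ratio, n(Na2CO3) in each aliquot = 1/2 × 3.707 × 10^-4 = 1.853 × 10^-4 mol
n(Na2CO3) in the whole flask = 1.853 × 10^-4 × 250.0/50.00 = 9.267 × 10^-4 mol
mass of Na2CO3 = 9.267 × 10^-4 × 105.99 = 0.09822 g
% Na2CO3 = 0.09822 / 0.1253 × 100 = 78.38 %

78.38 %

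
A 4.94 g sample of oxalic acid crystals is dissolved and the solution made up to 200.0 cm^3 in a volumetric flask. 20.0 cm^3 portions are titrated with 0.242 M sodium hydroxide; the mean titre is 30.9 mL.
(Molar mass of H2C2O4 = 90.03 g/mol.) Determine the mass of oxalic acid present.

H2C2O4 + 2 NaOH → Na2C2O4 + 2 H2O
n(NaOH) per titration = 0.0309 × 0.242 = 7.48 × 10^-3 mol
From the 1:2 ratio, n(H2C2O4) in each aliquot = 1/2 × 7.48 × 10^-3 = 3.74 × 10^-3 mol
n(H2C2O4) in the whole flask = 3.74 × 10^-3 × 200.0/20.0 = 0.0374 mol
mass of H2C2O4 = 0.0374 × 90.03 = 3.37 g

3.37 g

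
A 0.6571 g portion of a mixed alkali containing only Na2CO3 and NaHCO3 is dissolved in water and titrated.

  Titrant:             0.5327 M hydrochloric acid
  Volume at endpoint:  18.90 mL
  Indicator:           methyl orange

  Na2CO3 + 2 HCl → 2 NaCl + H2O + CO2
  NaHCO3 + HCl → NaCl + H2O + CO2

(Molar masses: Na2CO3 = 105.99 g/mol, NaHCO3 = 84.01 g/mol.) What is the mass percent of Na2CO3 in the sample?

n(HCl) = 0.01890 × 0.5327 = 0.01007 mol
Let x = n(Na2CO3), y = n(NaHCO3).
Titrant: 2x + 1y = 0.01007;  mass: 105.99x + 84.01y = 0.6571
Solving, x = 3.042 × 10^-3 mol, y = 3.983 × 10^-3 mol
mass of Na2CO3 = 3.042 × 10^-3 × 105.99 = 0.3225 g
% Na2CO3 = 0.3225 / 0.6571 × 100 = 49.07 %

49.07 %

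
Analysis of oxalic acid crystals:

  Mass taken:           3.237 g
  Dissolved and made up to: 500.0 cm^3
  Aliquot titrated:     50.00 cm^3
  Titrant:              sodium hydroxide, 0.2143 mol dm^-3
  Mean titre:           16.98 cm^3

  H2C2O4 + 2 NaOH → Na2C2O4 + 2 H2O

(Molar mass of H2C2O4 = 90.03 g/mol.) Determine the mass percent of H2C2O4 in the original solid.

50.60 %

n(NaOH) per titration = 0.01698 × 0.2143 = 3.639 × 10^-3 mol
From the 1:2 ratio, n(H2C2O4) in each aliquot = 1/2 × 3.639 × 10^-3 = 1.819 × 10^-3 mol
n(H2C2O4) in the whole flask = 1.819 × 10^-3 × 500.0/50.00 = 0.01819 mol
mass of H2C2O4 = 0.01819 × 90.03 = 1.638 g
% H2C2O4 = 1.638 / 3.237 × 100 = 50.60 %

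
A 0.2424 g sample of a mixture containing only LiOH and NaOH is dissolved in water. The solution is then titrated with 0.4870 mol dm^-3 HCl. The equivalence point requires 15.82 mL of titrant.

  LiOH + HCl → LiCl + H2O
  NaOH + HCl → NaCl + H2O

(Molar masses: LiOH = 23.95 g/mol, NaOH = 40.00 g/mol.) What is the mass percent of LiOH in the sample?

40.49 %

n(HCl) = 0.01582 × 0.4870 = 7.704 × 10^-3 mol
Let x = n(LiOH), y = n(NaOH).
Titrant: 1x + 1y = 7.704 × 10^-3;  mass: 23.95x + 40.00y = 0.2424
Solving, x = 4.098 × 10^-3 mol, y = 3.606 × 10^-3 mol
mass of LiOH = 4.098 × 10^-3 × 23.95 = 0.09815 g
% LiOH = 0.09815 / 0.2424 × 100 = 40.49 %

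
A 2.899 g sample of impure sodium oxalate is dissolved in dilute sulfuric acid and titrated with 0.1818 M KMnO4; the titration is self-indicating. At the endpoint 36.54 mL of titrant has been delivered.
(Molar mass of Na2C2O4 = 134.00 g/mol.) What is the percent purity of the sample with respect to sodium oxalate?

76.76 %

2 MnO4^- + 5 C2O4^2- + 16 H^+ → 2 Mn^2+ + 10 CO2 + 8 H2O
n(KMnO4) = 0.03654 L × 0.1818 mol/L = 6.643 × 10^-3 mol
From the 5:2 ratio, n(Na2C2O4) = 5/2 × 6.643 × 10^-3 = 0.01661 mol
mass of Na2C2O4 = 0.01661 × 134.00 g/mol = 2.225 g
% Na2C2O4 = 2.225 / 2.899 × 100 = 76.76 %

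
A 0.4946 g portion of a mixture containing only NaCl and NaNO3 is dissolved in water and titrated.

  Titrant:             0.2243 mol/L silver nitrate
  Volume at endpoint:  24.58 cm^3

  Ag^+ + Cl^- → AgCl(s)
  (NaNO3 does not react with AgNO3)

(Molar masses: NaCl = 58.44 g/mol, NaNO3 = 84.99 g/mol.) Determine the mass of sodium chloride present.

n(AgNO3) = 0.02458 × 0.2243 = 5.513 × 10^-3 mol
Let x = n(NaCl), y = n(NaNO3).
Titrant: 1x = 5.513 × 10^-3;  mass: 58.44x + 84.99y = 0.4946
Solving, x = 5.513 × 10^-3 mol, y = 2.029 × 10^-3 mol
mass of NaCl = 5.513 × 10^-3 × 58.44 = 0.3222 g

0.3222 g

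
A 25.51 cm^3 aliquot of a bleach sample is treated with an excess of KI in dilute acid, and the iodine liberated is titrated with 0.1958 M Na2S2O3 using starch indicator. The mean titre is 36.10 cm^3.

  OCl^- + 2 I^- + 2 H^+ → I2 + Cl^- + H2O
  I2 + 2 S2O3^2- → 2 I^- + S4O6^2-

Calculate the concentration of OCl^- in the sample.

n(S2O3^2-) = 0.03610 × 0.1958 = 7.068 × 10^-3 mol
n(I2) = n(S2O3^2-)/2 = 3.534 × 10^-3 mol
n(OCl^-) in the aliquot = 3.534 × 10^-3 mol (1:1 ratio)
[OCl^-] = 3.534 × 10^-3 / 0.02551 = 0.1385 mol/L

0.1385 M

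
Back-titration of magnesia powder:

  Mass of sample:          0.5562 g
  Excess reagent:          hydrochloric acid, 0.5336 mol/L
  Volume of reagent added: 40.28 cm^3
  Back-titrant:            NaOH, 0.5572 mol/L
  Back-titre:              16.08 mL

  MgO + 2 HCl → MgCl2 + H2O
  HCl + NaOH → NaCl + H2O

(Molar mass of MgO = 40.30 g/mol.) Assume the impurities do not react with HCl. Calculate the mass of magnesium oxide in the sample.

0.2526 g

n(HCl) added = 0.04028 × 0.5336 = 0.02149 mol
n(NaOH) used in back-titration = 0.01608 × 0.5572 = 8.960 × 10^-3 mol
n(HCl) left over = 8.960 × 10^-3 mol (1:1 ratio)
n(HCl) consumed by analyte = 0.02149 − 8.960 × 10^-3 = 0.01253 mol
From the 1:2 ratio, n(MgO) = 1/2 × 0.01253 = 6.267 × 10^-3 mol
mass of MgO = 6.267 × 10^-3 × 40.30 = 0.2526 g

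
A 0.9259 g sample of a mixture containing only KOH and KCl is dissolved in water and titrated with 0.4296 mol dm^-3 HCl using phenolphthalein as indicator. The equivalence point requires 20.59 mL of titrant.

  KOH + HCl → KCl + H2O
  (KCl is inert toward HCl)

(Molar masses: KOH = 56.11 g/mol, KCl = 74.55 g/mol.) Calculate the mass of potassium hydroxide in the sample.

0.4963 g

n(HCl) = 0.02059 × 0.4296 = 8.845 × 10^-3 mol
Let x = n(KOH), y = n(KCl).
Titrant: 1x = 8.845 × 10^-3;  mass: 56.11x + 74.55y = 0.9259
Solving, x = 8.845 × 10^-3 mol, y = 5.762 × 10^-3 mol
mass of KOH = 8.845 × 10^-3 × 56.11 = 0.4963 g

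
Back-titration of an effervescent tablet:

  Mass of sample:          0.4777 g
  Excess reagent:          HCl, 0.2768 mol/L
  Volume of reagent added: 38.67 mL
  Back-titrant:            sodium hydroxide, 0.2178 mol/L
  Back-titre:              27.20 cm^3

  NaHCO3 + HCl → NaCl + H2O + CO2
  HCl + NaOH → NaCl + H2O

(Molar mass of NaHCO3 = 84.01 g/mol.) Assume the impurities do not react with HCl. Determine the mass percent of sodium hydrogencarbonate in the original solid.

84.06 %

n(HCl) added = 0.03867 × 0.2768 = 0.01070 mol
n(NaOH) used in back-titration = 0.02720 × 0.2178 = 5.924 × 10^-3 mol
n(HCl) left over = 5.924 × 10^-3 mol (1:1 ratio)
n(HCl) consumed by analyte = 0.01070 − 5.924 × 10^-3 = 4.780 × 10^-3 mol
n(NaHCO3) = 4.780 × 10^-3 mol (1:1 ratio)
mass of NaHCO3 = 4.780 × 10^-3 × 84.01 = 0.4015 g
% NaHCO3 = 0.4015 / 0.4777 × 100 = 84.06 %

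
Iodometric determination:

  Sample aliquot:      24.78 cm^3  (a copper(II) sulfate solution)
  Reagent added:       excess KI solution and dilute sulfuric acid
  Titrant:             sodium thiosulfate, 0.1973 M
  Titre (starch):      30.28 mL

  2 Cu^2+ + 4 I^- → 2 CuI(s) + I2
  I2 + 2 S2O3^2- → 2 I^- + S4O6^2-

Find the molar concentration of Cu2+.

0.2411 M

n(S2O3^2-) = 0.03028 × 0.1973 = 5.974 × 10^-3 mol
n(I2) = n(S2O3^2-)/2 = 2.987 × 10^-3 mol
From the 2:1 ratio, n(Cu2+) in the aliquot = 2/1 × 2.987 × 10^-3 = 5.974 × 10^-3 mol
[Cu2+] = 5.974 × 10^-3 / 0.02478 = 0.2411 mol/L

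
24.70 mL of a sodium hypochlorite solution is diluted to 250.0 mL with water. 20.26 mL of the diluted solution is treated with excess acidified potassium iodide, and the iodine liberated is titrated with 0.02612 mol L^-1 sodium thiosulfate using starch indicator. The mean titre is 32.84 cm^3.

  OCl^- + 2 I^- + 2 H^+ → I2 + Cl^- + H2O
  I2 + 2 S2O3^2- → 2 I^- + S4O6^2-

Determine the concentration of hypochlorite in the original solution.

n(S2O3^2-) = 0.03284 × 0.02612 = 8.578 × 10^-4 mol
n(I2) = n(S2O3^2-)/2 = 4.289 × 10^-4 mol
n(OCl^-) in the aliquot = 4.289 × 10^-4 mol (1:1 ratio)
[OCl^-]_dilute = 4.289 × 10^-4 / 0.02026 = 0.02117 mol/L
[OCl^-]_original = 0.02117 × 250.0/24.70 = 0.2143 mol/L

0.2143 mol/L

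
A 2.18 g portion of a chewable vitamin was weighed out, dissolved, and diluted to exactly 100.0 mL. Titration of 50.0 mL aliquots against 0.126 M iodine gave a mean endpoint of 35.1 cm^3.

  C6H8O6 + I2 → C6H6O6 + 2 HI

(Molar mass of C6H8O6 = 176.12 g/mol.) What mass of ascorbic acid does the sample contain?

1.56 g

n(I2) per titration = 0.0351 × 0.126 = 4.42 × 10^-3 mol
n(C6H8O6) in each aliquot = 4.42 × 10^-3 mol (1:1 ratio)
n(C6H8O6) in the whole flask = 4.42 × 10^-3 × 100.0/50.0 = 8.85 × 10^-3 mol
mass of C6H8O6 = 8.85 × 10^-3 × 176.12 = 1.56 g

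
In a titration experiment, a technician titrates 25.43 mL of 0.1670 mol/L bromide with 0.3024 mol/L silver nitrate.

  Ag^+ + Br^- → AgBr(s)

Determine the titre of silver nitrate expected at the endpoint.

n(Br-) = 0.02543 L × 0.1670 mol/L = 4.247 × 10^-3 mol
n(AgNO3) = 4.247 × 10^-3 mol (1:1 stoichiometry)
V(AgNO3) = 4.247 × 10^-3 mol / 0.3024 mol/L = 0.01404 L = 14.04 mL

14.04 mL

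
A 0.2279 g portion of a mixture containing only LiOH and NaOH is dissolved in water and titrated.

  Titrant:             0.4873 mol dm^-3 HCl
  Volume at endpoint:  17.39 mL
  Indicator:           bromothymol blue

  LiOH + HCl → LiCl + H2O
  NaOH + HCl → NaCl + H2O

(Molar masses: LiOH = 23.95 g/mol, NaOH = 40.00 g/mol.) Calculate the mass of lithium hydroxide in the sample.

n(HCl) = 0.01739 × 0.4873 = 8.474 × 10^-3 mol
Let x = n(LiOH), y = n(NaOH).
Titrant: 1x + 1y = 8.474 × 10^-3;  mass: 23.95x + 40.00y = 0.2279
Solving, x = 6.920 × 10^-3 mol, y = 1.554 × 10^-3 mol
mass of LiOH = 6.920 × 10^-3 × 23.95 = 0.1657 g

0.1657 g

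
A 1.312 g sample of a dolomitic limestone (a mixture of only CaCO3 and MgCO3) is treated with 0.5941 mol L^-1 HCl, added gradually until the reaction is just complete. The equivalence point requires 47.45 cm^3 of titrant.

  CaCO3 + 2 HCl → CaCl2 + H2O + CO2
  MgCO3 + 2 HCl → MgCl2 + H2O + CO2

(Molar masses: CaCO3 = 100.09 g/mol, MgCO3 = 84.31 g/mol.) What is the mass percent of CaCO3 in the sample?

59.78 %

n(HCl) = 0.04745 × 0.5941 = 0.02819 mol
Let x = n(CaCO3), y = n(MgCO3).
Titrant: 2x + 2y = 0.02819;  mass: 100.09x + 84.31y = 1.312
Solving, x = 7.836 × 10^-3 mol, y = 6.259 × 10^-3 mol
mass of CaCO3 = 7.836 × 10^-3 × 100.09 = 0.7843 g
% CaCO3 = 0.7843 / 1.312 × 100 = 59.78 %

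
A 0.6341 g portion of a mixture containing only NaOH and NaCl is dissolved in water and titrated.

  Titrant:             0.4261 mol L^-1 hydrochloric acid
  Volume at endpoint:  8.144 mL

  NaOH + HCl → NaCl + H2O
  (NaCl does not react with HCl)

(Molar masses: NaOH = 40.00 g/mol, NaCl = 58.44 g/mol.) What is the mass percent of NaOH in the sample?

n(HCl) = 0.008144 × 0.4261 = 3.470 × 10^-3 mol
Let x = n(NaOH), y = n(NaCl).
Titrant: 1x = 3.470 × 10^-3;  mass: 40.00x + 58.44y = 0.6341
Solving, x = 3.470 × 10^-3 mol, y = 8.475 × 10^-3 mol
mass of NaOH = 3.470 × 10^-3 × 40.00 = 0.1388 g
% NaOH = 0.1388 / 0.6341 × 100 = 21.89 %

21.89 %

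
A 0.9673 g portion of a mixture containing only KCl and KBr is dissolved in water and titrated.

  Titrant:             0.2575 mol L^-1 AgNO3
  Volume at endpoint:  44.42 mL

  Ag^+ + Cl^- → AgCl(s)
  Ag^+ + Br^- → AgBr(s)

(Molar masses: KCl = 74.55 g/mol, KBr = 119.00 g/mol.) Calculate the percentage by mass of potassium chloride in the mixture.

68.29 %

n(AgNO3) = 0.04442 × 0.2575 = 0.01144 mol
Let x = n(KCl), y = n(KBr).
Titrant: 1x + 1y = 0.01144;  mass: 74.55x + 119.00y = 0.9673
Solving, x = 8.860 × 10^-3 mol, y = 2.578 × 10^-3 mol
mass of KCl = 8.860 × 10^-3 × 74.55 = 0.6605 g
% KCl = 0.6605 / 0.9673 × 100 = 68.29 %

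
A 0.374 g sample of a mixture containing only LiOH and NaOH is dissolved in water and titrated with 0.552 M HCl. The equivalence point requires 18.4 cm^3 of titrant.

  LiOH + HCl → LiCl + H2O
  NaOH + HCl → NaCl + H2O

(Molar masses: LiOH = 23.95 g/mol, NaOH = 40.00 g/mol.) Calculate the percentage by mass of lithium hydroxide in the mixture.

12.9 %

n(HCl) = 0.0184 × 0.552 = 0.0102 mol
Let x = n(LiOH), y = n(NaOH).
Titrant: 1x + 1y = 0.0102;  mass: 23.95x + 40.00y = 0.374
Solving, x = 2.01 × 10^-3 mol, y = 8.15 × 10^-3 mol
mass of LiOH = 2.01 × 10^-3 × 23.95 = 0.0482 g
% LiOH = 0.0482 / 0.374 × 100 = 12.9 %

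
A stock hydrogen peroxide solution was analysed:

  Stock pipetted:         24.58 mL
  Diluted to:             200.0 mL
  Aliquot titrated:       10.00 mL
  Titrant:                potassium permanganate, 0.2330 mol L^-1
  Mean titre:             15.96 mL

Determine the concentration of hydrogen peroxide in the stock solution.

7.564 mol/L

2 MnO4^- + 5 H2O2 + 6 H^+ → 2 Mn^2+ + 5 O2 + 8 H2O
n(KMnO4) = 0.01596 × 0.2330 = 3.719 × 10^-3 mol
From the 5:2 ratio, n(H2O2) in the aliquot = 5/2 × 3.719 × 10^-3 = 9.297 × 10^-3 mol
[H2O2]_dilute = 9.297 × 10^-3 / 0.01000 = 0.9297 mol/L
Dilution factor = 200.0 / 24.58 = 8.137
[H2O2]_stock = 0.9297 × 8.137 = 7.564 mol/L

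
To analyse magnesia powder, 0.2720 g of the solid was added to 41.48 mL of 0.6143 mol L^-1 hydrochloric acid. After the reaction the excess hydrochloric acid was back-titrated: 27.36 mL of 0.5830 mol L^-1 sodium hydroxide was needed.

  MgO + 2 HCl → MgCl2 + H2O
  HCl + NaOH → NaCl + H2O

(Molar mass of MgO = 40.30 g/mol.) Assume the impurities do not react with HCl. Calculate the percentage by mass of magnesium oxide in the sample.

n(HCl) added = 0.04148 × 0.6143 = 0.02548 mol
n(NaOH) used in back-titration = 0.02736 × 0.5830 = 0.01595 mol
n(HCl) left over = 0.01595 mol (1:1 ratio)
n(HCl) consumed by analyte = 0.02548 − 0.01595 = 9.530 × 10^-3 mol
From the 1:2 ratio, n(MgO) = 1/2 × 9.530 × 10^-3 = 4.765 × 10^-3 mol
mass of MgO = 4.765 × 10^-3 × 40.30 = 0.1920 g
% MgO = 0.1920 / 0.2720 × 100 = 70.60 %

70.60 %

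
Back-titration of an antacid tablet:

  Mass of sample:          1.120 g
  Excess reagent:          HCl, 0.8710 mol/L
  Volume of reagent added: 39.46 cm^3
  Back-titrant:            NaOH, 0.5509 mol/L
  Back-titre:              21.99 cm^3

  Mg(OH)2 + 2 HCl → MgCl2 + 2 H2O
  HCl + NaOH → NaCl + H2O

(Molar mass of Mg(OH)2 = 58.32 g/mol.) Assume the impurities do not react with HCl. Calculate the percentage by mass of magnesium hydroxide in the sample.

57.94 %

n(HCl) added = 0.03946 × 0.8710 = 0.03437 mol
n(NaOH) used in back-titration = 0.02199 × 0.5509 = 0.01211 mol
n(HCl) left over = 0.01211 mol (1:1 ratio)
n(HCl) consumed by analyte = 0.03437 − 0.01211 = 0.02226 mol
From the 1:2 ratio, n(Mg(OH)2) = 1/2 × 0.02226 = 0.01113 mol
mass of Mg(OH)2 = 0.01113 × 58.32 = 0.6490 g
% Mg(OH)2 = 0.6490 / 1.120 × 100 = 57.94 %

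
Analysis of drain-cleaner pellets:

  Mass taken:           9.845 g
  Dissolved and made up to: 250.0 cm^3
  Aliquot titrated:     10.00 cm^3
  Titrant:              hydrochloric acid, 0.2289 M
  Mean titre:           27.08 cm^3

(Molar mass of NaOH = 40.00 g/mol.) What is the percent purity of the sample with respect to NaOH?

62.96 %

NaOH + HCl → NaCl + H2O
n(HCl) per titration = 0.02708 × 0.2289 = 6.199 × 10^-3 mol
n(NaOH) in each aliquot = 6.199 × 10^-3 mol (1:1 ratio)
n(NaOH) in the whole flask = 6.199 × 10^-3 × 250.0/10.00 = 0.1550 mol
mass of NaOH = 0.1550 × 40.00 = 6.199 g
% NaOH = 6.199 / 9.845 × 100 = 62.96 %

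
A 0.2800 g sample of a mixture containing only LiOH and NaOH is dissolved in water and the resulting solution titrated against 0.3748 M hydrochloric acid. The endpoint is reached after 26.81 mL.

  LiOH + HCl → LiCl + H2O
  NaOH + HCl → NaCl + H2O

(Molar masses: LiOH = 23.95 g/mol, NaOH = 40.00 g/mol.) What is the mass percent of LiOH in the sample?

64.98 %

n(HCl) = 0.02681 × 0.3748 = 0.01005 mol
Let x = n(LiOH), y = n(NaOH).
Titrant: 1x + 1y = 0.01005;  mass: 23.95x + 40.00y = 0.2800
Solving, x = 7.597 × 10^-3 mol, y = 2.451 × 10^-3 mol
mass of LiOH = 7.597 × 10^-3 × 23.95 = 0.1820 g
% LiOH = 0.1820 / 0.2800 × 100 = 64.98 %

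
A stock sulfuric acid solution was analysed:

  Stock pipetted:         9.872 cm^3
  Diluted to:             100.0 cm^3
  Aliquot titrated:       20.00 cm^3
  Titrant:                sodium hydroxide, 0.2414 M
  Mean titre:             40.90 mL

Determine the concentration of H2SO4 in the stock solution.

2.500 M

H2SO4 + 2 NaOH → Na2SO4 + 2 H2O
n(NaOH) = 0.04090 × 0.2414 = 9.873 × 10^-3 mol
From the 1:2 ratio, n(H2SO4) in the aliquot = 1/2 × 9.873 × 10^-3 = 4.937 × 10^-3 mol
[H2SO4]_dilute = 4.937 × 10^-3 / 0.02000 = 0.2468 mol/L
Dilution factor = 100.0 / 9.872 = 10.13
[H2SO4]_stock = 0.2468 × 10.13 = 2.500 mol/L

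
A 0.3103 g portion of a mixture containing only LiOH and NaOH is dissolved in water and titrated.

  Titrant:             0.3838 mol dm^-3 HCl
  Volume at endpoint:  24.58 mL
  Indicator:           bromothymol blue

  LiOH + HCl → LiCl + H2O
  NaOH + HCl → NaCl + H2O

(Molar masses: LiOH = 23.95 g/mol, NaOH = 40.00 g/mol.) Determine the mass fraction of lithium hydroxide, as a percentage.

32.24 %

n(HCl) = 0.02458 × 0.3838 = 9.434 × 10^-3 mol
Let x = n(LiOH), y = n(NaOH).
Titrant: 1x + 1y = 9.434 × 10^-3;  mass: 23.95x + 40.00y = 0.3103
Solving, x = 4.178 × 10^-3 mol, y = 5.256 × 10^-3 mol
mass of LiOH = 4.178 × 10^-3 × 23.95 = 0.1001 g
% LiOH = 0.1001 / 0.3103 × 100 = 32.24 %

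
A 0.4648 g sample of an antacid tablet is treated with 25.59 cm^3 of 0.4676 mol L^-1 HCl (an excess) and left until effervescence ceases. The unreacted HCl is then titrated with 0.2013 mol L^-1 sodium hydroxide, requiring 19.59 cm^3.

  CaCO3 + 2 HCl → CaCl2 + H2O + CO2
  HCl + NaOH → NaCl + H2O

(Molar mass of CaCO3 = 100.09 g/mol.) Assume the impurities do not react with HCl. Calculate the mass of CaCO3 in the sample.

n(HCl) added = 0.02559 × 0.4676 = 0.01197 mol
n(NaOH) used in back-titration = 0.01959 × 0.2013 = 3.943 × 10^-3 mol
n(HCl) left over = 3.943 × 10^-3 mol (1:1 ratio)
n(HCl) consumed by analyte = 0.01197 − 3.943 × 10^-3 = 8.022 × 10^-3 mol
From the 1:2 ratio, n(CaCO3) = 1/2 × 8.022 × 10^-3 = 4.011 × 10^-3 mol
mass of CaCO3 = 4.011 × 10^-3 × 100.09 = 0.4015 g

0.4015 g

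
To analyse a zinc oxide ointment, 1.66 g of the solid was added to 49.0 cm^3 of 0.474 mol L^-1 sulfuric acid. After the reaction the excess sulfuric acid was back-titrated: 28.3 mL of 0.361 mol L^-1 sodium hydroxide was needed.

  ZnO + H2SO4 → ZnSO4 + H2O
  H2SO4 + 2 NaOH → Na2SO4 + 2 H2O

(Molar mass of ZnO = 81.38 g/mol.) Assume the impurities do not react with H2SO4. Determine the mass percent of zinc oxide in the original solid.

n(H2SO4) added = 0.0490 × 0.474 = 0.0232 mol
n(NaOH) used in back-titration = 0.0283 × 0.361 = 0.0102 mol
From the 1:2 ratio, n(H2SO4) left over = 1/2 × 0.0102 = 5.11 × 10^-3 mol
n(H2SO4) consumed by analyte = 0.0232 − 5.11 × 10^-3 = 0.0181 mol
n(ZnO) = 0.0181 mol (1:1 ratio)
mass of ZnO = 0.0181 × 81.38 = 1.47 g
% ZnO = 1.47 / 1.66 × 100 = 88.8 %

88.8 %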